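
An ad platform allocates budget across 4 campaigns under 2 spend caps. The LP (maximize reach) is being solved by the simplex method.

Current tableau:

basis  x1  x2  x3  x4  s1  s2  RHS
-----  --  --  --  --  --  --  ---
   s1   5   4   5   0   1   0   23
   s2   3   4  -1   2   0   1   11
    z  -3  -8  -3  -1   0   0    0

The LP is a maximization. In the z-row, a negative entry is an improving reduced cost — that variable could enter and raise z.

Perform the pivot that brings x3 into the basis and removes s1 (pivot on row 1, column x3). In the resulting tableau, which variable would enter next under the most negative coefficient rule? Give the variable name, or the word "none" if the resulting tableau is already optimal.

Pivot element 5. New z-row = old z-row − (-3)·(row 1/5).
Updated z-row coefficients: x1: 0, x2: -28/5, x3: 0, x4: -1, s1: 3/5, s2: 0.
The most negative is -28/5 in column x2, so x2 would enter next.

x2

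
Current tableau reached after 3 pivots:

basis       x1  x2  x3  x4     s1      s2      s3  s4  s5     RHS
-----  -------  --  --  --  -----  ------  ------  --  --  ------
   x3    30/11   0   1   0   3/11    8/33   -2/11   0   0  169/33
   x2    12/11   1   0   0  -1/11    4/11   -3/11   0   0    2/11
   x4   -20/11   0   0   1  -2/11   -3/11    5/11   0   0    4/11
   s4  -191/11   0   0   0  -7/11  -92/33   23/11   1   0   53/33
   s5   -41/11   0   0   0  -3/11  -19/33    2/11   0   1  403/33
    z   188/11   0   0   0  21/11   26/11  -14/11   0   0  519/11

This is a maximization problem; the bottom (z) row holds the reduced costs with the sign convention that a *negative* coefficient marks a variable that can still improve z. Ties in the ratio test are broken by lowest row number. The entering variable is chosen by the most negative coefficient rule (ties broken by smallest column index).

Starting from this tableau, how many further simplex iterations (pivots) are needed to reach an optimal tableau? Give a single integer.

1

pivot: s3 in, s4 out → z = 3323/69
No improving column remains; optimal.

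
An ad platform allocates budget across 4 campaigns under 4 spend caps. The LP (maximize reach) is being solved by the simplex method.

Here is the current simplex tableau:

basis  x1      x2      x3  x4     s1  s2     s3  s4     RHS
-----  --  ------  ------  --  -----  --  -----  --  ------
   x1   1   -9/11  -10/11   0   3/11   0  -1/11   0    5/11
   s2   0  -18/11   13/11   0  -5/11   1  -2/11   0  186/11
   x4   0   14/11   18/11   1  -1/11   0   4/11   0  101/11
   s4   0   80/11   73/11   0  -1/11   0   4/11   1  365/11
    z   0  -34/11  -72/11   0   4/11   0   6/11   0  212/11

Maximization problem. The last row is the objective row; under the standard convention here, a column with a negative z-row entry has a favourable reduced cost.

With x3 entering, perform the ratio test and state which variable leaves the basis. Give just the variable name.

Ratios: row 1 (x1): entry -10/11 ≤ 0, skip; row 2 (s2): (186/11)/(13/11) = 186/13; row 3 (x4): (101/11)/(18/11) = 101/18; row 4 (s4): (365/11)/(73/11) = 5.
Minimum ratio 5 is in the s4 row, so s4 leaves.

s4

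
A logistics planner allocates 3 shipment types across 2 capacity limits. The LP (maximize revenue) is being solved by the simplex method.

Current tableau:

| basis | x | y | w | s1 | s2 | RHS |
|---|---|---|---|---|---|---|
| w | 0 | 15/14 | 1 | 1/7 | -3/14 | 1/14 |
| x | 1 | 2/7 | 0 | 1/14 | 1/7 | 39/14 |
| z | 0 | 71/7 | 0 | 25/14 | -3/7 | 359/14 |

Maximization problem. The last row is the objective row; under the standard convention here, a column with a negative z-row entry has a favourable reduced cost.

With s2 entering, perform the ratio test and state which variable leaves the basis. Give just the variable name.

Ratios: row 1 (w): entry -3/14 ≤ 0, skip; row 2 (x): (39/14)/(1/7) = 39/2.
Minimum ratio 39/2 is in the x row, so x leaves.

x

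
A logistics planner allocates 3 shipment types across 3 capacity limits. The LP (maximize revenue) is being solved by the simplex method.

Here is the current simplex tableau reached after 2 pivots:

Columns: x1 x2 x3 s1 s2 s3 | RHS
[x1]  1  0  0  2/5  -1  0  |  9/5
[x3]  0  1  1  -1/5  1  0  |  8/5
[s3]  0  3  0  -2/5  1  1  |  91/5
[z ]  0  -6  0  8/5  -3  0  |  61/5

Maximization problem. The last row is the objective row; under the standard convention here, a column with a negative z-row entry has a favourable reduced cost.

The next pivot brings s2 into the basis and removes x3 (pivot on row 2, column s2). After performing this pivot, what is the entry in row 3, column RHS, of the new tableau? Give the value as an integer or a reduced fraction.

83/5

Pivot element is row 2, column s2: 1.
Normalize row 2: new (row 2, RHS) = (8/5)/1 = 8/5.
row 3 ← row 3 − 1·(new row 2): 91/5 − 1·(8/5) = 83/5.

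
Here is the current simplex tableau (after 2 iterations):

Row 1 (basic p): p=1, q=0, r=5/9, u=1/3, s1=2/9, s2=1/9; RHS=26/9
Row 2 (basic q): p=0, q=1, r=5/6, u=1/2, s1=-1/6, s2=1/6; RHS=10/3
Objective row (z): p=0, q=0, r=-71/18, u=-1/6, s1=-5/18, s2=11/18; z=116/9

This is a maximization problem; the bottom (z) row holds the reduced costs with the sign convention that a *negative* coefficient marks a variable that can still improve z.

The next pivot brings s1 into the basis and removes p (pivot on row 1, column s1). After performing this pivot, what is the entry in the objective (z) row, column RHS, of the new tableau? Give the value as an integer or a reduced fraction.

33/2

Pivot element is row 1, column s1: 2/9.
Normalize row 1: new (row 1, RHS) = (26/9)/(2/9) = 13.
z-row ← z-row − (-5/18)·(new row 1): 116/9 − (-5/18)·13 = 33/2.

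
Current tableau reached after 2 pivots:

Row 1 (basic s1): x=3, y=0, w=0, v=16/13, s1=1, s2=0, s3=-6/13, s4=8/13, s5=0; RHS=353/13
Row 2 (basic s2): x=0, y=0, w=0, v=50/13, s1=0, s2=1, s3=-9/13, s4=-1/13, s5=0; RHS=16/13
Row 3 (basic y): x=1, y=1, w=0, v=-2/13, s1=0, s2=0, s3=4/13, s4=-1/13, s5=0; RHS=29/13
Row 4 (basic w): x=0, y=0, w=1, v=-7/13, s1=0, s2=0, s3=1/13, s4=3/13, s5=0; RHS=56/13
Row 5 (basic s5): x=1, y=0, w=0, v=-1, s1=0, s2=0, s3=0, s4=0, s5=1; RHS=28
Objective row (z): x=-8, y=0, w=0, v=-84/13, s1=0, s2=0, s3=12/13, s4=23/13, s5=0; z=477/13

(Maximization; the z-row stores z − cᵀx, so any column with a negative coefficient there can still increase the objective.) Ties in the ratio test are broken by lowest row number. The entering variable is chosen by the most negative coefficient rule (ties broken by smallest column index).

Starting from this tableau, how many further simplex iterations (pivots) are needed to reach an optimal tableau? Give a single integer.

pivot: x in, y out → z = 709/13
pivot: v in, s2 out → z = 57
No improving column remains; optimal.

2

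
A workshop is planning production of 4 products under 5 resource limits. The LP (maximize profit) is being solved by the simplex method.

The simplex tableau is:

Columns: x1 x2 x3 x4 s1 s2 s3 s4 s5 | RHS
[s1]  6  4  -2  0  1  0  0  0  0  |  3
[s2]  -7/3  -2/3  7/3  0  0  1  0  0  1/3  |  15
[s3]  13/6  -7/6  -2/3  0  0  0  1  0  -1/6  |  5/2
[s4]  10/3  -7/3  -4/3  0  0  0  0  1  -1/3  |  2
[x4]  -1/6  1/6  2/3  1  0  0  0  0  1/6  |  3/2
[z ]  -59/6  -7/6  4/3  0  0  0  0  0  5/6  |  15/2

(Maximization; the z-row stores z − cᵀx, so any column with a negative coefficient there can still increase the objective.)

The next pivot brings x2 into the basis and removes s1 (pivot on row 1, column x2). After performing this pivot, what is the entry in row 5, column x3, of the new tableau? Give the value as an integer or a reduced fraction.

Pivot element is row 1, column x2: 4.
Normalize row 1: new (row 1, x3) = (-2)/4 = -1/2.
row 5 ← row 5 − (1/6)·(new row 1): 2/3 − (1/6)·(-1/2) = 3/4.

3/4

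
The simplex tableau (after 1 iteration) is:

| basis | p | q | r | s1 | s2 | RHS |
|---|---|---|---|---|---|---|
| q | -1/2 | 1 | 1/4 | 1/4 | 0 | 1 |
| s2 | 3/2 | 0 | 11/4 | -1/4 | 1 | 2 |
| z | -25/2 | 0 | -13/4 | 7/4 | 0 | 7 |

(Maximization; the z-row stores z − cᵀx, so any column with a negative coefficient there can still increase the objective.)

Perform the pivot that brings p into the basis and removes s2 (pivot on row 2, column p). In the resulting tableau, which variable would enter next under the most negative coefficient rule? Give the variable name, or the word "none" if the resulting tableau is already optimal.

Pivot element 3/2. New z-row = old z-row − (-25/2)·(row 2/(3/2)).
Updated z-row coefficients: p: 0, q: 0, r: 59/3, s1: -1/3, s2: 25/3.
The most negative is -1/3 in column s1, so s1 would enter next.

s1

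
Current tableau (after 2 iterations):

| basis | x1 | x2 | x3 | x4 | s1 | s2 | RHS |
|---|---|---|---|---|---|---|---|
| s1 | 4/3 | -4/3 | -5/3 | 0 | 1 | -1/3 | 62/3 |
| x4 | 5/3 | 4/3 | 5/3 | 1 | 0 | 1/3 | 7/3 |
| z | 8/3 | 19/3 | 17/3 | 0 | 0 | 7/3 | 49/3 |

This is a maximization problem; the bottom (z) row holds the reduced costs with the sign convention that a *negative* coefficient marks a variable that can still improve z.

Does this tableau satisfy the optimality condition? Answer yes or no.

yes

No objective-row coefficient is strictly negative, so no entering variable exists; the tableau is optimal.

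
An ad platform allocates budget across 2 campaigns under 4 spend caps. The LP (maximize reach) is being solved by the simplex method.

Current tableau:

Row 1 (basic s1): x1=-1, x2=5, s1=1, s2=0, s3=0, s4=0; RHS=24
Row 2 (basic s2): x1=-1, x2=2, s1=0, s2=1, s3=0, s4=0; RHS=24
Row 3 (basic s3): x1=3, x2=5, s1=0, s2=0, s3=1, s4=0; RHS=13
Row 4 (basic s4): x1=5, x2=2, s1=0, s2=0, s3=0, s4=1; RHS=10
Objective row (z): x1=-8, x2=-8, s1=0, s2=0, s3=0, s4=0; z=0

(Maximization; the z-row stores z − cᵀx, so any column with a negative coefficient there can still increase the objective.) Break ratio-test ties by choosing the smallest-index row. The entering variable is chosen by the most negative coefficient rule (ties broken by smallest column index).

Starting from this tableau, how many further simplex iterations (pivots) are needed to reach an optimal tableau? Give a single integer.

pivot: x1 in, s4 out → z = 16
pivot: x2 in, s3 out → z = 472/19
No improving column remains; optimal.

2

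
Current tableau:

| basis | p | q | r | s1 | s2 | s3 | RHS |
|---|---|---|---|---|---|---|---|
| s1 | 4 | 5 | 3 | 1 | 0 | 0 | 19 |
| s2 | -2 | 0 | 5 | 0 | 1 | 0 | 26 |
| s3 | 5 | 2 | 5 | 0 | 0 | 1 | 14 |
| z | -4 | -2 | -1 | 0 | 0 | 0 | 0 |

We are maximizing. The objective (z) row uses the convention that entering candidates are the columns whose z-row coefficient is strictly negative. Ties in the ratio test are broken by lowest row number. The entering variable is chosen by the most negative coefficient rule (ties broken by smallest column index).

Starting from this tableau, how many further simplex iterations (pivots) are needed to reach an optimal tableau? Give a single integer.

pivot: p in, s3 out → z = 56/5
pivot: q in, s1 out → z = 206/17
No improving column remains; optimal.

2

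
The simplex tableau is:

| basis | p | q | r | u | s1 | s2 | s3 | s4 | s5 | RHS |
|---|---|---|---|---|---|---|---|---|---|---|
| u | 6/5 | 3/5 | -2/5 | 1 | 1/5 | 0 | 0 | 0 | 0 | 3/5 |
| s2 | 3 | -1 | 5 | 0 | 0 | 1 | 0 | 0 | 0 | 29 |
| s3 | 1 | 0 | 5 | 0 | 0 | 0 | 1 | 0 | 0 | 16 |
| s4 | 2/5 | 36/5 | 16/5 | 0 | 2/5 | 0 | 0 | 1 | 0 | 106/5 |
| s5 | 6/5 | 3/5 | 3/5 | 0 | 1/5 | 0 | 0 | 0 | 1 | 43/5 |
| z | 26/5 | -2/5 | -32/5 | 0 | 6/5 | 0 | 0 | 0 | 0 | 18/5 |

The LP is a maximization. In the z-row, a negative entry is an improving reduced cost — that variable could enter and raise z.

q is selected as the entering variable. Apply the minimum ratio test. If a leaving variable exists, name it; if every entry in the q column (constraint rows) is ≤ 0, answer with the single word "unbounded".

Ratios: row 1 (u): (3/5)/(3/5) = 1; row 2 (s2): entry -1 ≤ 0, skip; row 3 (s3): entry 0 ≤ 0, skip; row 4 (s4): (106/5)/(36/5) = 53/18; row 5 (s5): (43/5)/(3/5) = 43/3.
Minimum ratio is in the u row, so u leaves.

u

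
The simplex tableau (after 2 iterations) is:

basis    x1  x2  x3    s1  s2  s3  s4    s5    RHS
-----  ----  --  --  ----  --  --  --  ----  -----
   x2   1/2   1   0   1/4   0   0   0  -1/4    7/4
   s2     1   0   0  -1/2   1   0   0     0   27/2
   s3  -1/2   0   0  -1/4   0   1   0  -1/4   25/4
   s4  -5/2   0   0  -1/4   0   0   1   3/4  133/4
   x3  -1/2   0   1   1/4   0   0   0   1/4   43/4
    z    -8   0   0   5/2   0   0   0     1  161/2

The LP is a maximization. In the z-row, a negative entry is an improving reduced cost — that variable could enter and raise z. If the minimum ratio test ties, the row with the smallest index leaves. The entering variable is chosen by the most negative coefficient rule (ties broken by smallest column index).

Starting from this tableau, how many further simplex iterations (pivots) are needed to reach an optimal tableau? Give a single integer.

pivot: x1 in, x2 out → z = 217/2
pivot: s5 in, s2 out → z = 337/2
No improving column remains; optimal.

2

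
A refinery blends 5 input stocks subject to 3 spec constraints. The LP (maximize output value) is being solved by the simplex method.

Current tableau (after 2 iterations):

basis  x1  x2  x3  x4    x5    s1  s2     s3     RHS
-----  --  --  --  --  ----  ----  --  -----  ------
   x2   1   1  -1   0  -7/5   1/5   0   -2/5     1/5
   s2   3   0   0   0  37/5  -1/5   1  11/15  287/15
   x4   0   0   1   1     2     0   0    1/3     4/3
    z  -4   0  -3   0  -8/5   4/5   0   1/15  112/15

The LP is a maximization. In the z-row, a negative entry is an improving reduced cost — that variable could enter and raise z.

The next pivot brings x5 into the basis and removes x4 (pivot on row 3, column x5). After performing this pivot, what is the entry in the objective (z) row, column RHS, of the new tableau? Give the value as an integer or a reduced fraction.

128/15

Pivot element is row 3, column x5: 2.
Normalize row 3: new (row 3, RHS) = (4/3)/2 = 2/3.
z-row ← z-row − (-8/5)·(new row 3): 112/15 − (-8/5)·(2/3) = 128/15.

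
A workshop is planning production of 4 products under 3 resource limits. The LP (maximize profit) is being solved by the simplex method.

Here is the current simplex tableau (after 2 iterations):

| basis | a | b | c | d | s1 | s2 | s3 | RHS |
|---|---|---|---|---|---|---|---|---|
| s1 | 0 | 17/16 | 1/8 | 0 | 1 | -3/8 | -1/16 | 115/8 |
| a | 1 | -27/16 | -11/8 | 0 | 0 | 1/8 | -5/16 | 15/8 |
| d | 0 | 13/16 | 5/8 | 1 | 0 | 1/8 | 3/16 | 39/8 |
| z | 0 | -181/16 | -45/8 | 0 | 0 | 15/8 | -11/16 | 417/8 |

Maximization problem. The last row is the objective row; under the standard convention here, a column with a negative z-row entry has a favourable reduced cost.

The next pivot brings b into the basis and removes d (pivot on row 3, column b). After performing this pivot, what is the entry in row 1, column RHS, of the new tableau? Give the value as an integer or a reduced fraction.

8

Pivot element is row 3, column b: 13/16.
Normalize row 3: new (row 3, RHS) = (39/8)/(13/16) = 6.
row 1 ← row 1 − (17/16)·(new row 3): 115/8 − (17/16)·6 = 8.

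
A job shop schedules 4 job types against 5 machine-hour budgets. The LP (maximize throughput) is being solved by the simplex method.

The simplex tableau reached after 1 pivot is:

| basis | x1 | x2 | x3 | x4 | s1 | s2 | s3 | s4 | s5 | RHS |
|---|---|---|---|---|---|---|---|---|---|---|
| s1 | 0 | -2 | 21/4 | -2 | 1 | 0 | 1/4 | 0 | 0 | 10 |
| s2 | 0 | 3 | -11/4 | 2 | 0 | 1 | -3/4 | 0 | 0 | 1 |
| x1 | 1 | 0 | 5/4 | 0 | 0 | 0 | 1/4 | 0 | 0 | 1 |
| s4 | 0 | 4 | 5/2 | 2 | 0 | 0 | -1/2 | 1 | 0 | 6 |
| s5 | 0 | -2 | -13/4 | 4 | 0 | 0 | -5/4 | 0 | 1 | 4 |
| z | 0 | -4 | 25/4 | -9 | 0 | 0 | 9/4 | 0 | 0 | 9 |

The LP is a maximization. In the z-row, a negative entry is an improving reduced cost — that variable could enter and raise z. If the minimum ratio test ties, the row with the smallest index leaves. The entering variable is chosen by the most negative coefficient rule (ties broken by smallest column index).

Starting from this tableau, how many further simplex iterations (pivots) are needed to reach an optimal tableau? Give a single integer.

2

pivot: x4 in, s2 out → z = 27/2
pivot: x3 in, x1 out → z = 92/5
No improving column remains; optimal.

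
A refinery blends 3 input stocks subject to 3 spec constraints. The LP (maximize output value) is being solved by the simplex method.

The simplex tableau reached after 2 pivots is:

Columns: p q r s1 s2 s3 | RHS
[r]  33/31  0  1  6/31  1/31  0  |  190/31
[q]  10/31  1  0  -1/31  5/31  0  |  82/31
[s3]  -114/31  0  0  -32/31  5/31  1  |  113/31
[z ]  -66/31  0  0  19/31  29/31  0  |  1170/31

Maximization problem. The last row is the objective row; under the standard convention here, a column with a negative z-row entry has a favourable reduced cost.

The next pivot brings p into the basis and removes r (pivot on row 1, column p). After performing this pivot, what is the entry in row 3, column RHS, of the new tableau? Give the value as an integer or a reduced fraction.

273/11

Pivot element is row 1, column p: 33/31.
Normalize row 1: new (row 1, RHS) = (190/31)/(33/31) = 190/33.
row 3 ← row 3 − (-114/31)·(new row 1): 113/31 − (-114/31)·(190/33) = 273/11.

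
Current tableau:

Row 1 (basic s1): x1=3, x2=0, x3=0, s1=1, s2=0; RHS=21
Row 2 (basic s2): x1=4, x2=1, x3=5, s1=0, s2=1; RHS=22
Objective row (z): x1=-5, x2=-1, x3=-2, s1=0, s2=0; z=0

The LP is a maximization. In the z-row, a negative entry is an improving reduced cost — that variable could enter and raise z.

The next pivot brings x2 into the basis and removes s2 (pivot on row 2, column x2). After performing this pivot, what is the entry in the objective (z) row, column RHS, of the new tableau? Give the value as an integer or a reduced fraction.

22

Pivot element is row 2, column x2: 1.
Normalize row 2: new (row 2, RHS) = 22/1 = 22.
z-row ← z-row − (-1)·(new row 2): 0 − (-1)·22 = 22.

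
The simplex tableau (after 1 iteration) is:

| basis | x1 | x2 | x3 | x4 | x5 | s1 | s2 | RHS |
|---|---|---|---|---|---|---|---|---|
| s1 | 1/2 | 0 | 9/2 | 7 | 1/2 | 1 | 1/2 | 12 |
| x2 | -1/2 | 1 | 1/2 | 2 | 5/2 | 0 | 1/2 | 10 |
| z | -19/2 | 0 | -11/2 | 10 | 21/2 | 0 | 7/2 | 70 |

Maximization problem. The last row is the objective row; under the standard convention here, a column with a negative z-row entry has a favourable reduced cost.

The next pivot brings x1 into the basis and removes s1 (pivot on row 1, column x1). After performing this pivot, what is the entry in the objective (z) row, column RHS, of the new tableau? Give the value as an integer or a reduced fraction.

Pivot element is row 1, column x1: 1/2.
Normalize row 1: new (row 1, RHS) = 12/(1/2) = 24.
z-row ← z-row − (-19/2)·(new row 1): 70 − (-19/2)·24 = 298.

298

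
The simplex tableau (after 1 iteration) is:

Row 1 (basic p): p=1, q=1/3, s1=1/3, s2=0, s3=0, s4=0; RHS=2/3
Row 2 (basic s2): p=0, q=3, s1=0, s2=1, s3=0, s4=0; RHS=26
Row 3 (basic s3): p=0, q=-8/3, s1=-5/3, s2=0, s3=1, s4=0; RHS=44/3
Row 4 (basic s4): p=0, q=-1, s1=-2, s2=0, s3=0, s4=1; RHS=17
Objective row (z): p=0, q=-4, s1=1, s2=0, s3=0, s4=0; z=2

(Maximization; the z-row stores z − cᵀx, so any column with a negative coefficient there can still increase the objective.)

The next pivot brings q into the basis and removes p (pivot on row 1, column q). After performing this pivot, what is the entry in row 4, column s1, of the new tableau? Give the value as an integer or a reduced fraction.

Pivot element is row 1, column q: 1/3.
Normalize row 1: new (row 1, s1) = (1/3)/(1/3) = 1.
row 4 ← row 4 − (-1)·(new row 1): -2 − (-1)·1 = -1.

-1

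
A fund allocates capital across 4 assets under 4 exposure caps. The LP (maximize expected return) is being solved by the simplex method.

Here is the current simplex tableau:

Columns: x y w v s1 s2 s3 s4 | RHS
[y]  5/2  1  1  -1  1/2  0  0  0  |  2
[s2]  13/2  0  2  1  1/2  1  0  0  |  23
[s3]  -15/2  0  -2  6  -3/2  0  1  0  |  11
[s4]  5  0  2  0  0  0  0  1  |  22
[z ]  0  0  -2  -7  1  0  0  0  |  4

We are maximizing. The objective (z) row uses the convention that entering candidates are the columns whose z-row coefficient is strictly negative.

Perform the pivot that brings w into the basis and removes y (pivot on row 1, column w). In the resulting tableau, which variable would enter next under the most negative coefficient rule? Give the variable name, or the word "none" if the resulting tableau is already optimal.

v

Pivot element 1. New z-row = old z-row − (-2)·(row 1/1).
Updated z-row coefficients: x: 5, y: 2, w: 0, v: -9, s1: 2, s2: 0, s3: 0, s4: 0.
The most negative is -9 in column v, so v would enter next.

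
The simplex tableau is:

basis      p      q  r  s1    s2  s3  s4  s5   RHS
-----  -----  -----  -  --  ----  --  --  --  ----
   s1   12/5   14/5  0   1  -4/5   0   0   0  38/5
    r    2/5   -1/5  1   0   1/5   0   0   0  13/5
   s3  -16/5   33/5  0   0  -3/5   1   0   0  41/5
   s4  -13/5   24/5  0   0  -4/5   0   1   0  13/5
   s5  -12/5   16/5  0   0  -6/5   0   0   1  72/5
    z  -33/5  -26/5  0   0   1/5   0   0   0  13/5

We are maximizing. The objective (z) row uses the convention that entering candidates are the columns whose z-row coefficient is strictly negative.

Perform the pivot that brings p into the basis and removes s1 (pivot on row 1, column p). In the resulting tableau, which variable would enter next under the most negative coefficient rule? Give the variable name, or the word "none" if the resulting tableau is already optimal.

s2

Pivot element 12/5. New z-row = old z-row − (-33/5)·(row 1/(12/5)).
Updated z-row coefficients: p: 0, q: 5/2, r: 0, s1: 11/4, s2: -2, s3: 0, s4: 0, s5: 0.
The most negative is -2 in column s2, so s2 would enter next.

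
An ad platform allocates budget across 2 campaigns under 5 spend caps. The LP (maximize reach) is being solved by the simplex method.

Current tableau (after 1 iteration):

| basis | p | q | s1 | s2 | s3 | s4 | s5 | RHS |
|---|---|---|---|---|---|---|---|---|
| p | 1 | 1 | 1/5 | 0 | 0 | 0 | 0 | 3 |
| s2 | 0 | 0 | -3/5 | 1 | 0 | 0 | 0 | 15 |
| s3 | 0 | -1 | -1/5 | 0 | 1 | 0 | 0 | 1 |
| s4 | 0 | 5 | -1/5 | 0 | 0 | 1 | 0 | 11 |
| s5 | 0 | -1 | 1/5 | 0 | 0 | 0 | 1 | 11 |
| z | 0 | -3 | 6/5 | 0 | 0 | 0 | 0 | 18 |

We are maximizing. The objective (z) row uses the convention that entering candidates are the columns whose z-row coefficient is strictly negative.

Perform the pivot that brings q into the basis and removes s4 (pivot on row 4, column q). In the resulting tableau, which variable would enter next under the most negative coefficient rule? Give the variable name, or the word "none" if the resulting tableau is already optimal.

Pivot element 5. New z-row = old z-row − (-3)·(row 4/5).
Updated z-row coefficients: p: 0, q: 0, s1: 27/25, s2: 0, s3: 0, s4: 3/5, s5: 0.
No coefficient is strictly negative; the tableau after this pivot is optimal.

none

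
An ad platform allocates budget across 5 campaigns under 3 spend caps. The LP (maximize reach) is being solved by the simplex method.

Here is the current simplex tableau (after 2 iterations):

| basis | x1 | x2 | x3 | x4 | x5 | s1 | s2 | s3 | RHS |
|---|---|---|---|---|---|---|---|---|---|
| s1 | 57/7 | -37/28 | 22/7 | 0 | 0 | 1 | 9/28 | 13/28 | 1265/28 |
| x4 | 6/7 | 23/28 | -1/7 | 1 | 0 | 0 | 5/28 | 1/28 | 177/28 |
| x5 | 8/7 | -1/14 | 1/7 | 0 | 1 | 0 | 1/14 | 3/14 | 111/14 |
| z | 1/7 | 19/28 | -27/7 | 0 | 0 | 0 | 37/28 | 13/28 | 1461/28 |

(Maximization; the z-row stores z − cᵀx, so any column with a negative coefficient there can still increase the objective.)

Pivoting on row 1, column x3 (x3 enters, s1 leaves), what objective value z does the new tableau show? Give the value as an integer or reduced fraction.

Minimum ratio for x3: (1265/28)/(22/7) = 115/8.
z changes by −(z-row coeff of x3)·ratio = −(-27/7)·(115/8) = 3105/56.
New z = 1461/28 + (3105/56) = 861/8.

861/8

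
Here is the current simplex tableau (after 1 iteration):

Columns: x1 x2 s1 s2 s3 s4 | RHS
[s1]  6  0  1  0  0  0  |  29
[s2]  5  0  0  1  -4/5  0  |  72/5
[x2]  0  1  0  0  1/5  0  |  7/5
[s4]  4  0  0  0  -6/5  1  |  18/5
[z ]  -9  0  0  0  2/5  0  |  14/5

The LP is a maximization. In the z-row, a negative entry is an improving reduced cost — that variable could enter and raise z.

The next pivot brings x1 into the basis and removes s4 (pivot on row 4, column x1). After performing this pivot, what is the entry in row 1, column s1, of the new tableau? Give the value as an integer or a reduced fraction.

1

Pivot element is row 4, column x1: 4.
Normalize row 4: new (row 4, s1) = 0/4 = 0.
row 1 ← row 1 − 6·(new row 4): 1 − 6·0 = 1.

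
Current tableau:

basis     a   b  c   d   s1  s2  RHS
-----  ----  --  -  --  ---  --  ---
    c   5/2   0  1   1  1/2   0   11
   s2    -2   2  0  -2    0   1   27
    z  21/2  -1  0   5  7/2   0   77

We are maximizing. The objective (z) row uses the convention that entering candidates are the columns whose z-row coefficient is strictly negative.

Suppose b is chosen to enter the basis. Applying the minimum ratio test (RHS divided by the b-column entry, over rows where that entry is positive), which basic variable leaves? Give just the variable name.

s2

Ratios: row 1 (c): entry 0 ≤ 0, skip; row 2 (s2): 27/2 = 27/2.
Minimum ratio 27/2 is in the s2 row, so s2 leaves.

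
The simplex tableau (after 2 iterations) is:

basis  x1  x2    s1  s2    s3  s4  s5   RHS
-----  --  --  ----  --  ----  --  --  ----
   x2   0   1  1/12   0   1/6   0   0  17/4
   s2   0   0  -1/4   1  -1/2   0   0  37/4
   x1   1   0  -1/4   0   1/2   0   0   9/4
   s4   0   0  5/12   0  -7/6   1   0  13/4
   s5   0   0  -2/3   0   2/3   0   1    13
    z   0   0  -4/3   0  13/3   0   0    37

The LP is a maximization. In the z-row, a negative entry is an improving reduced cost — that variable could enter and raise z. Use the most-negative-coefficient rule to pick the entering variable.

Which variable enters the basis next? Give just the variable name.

s1

Objective-row coefficients: x1: 0, x2: 0, s1: -4/3, s2: 0, s3: 13/3, s4: 0, s5: 0.
The most negative is -4/3 in column s1, so s1 enters.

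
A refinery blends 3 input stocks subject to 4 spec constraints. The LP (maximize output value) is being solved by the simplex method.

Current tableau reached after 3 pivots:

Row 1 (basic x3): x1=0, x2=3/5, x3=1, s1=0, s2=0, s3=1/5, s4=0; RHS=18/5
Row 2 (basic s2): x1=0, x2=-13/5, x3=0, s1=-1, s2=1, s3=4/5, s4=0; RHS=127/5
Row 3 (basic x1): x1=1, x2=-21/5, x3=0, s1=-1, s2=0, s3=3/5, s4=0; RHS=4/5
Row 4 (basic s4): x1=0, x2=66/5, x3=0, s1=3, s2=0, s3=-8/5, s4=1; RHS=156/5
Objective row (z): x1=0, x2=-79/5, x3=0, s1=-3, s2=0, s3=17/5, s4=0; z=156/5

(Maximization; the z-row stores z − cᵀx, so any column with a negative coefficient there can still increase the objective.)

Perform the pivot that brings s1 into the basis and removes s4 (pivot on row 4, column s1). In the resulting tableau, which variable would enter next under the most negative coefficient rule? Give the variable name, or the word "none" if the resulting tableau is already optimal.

Pivot element 3. New z-row = old z-row − (-3)·(row 4/3).
Updated z-row coefficients: x1: 0, x2: -13/5, x3: 0, s1: 0, s2: 0, s3: 9/5, s4: 1.
The most negative is -13/5 in column x2, so x2 would enter next.

x2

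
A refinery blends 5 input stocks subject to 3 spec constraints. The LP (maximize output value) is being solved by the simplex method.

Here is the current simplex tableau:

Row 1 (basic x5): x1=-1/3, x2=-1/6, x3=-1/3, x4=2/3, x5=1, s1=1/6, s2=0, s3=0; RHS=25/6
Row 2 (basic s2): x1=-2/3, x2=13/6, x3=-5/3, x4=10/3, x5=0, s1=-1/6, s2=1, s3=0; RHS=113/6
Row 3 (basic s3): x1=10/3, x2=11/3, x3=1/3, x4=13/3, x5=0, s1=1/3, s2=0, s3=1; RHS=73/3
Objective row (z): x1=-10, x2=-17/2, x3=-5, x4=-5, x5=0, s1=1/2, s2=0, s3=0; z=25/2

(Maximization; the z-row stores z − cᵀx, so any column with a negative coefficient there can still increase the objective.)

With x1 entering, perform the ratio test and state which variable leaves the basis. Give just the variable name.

s3

Ratios: row 1 (x5): entry -1/3 ≤ 0, skip; row 2 (s2): entry -2/3 ≤ 0, skip; row 3 (s3): (73/3)/(10/3) = 73/10.
Minimum ratio 73/10 is in the s3 row, so s3 leaves.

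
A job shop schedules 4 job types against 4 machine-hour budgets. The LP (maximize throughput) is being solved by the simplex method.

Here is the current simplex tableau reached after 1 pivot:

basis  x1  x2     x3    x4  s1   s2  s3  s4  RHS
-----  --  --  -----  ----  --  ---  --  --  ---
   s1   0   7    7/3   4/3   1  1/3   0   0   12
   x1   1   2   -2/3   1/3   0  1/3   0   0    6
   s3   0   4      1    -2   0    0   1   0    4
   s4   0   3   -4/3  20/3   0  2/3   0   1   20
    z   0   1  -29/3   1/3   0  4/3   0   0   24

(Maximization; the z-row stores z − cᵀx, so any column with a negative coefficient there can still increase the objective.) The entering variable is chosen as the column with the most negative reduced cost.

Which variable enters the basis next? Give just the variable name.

Objective-row coefficients: x1: 0, x2: 1, x3: -29/3, x4: 1/3, s1: 0, s2: 4/3, s3: 0, s4: 0.
The most negative is -29/3 in column x3, so x3 enters.

x3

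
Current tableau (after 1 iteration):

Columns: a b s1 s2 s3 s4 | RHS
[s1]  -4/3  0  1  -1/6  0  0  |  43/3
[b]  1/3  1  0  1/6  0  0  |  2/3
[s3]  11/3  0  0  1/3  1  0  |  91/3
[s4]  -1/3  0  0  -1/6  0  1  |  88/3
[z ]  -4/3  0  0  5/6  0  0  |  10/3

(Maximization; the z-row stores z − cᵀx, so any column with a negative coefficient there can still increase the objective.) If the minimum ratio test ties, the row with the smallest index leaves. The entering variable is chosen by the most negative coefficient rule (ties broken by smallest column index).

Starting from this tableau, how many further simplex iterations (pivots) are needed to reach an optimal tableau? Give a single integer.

1

pivot: a in, b out → z = 6
No improving column remains; optimal.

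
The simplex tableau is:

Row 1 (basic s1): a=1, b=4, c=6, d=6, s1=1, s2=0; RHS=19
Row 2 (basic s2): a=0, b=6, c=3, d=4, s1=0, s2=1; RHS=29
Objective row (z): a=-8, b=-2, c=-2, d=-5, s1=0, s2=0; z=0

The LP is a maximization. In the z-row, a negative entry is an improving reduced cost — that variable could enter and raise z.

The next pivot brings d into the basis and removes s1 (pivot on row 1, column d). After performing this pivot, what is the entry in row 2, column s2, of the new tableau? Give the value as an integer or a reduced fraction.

1

Pivot element is row 1, column d: 6.
Normalize row 1: new (row 1, s2) = 0/6 = 0.
row 2 ← row 2 − 4·(new row 1): 1 − 4·0 = 1.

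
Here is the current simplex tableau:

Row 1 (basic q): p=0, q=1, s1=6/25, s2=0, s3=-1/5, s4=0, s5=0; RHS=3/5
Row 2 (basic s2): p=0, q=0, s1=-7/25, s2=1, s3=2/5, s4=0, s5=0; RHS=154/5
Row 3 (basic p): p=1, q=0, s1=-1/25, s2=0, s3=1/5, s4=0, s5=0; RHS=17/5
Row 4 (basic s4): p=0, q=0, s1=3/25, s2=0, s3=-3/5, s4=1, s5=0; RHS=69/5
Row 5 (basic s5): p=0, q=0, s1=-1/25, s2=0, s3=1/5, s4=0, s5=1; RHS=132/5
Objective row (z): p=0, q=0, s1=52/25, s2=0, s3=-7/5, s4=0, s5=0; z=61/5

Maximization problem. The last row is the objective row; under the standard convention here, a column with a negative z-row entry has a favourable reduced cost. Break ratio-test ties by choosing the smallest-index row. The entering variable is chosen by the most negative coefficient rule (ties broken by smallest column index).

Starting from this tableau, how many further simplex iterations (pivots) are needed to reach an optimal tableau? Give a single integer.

1

pivot: s3 in, p out → z = 36
No improving column remains; optimal.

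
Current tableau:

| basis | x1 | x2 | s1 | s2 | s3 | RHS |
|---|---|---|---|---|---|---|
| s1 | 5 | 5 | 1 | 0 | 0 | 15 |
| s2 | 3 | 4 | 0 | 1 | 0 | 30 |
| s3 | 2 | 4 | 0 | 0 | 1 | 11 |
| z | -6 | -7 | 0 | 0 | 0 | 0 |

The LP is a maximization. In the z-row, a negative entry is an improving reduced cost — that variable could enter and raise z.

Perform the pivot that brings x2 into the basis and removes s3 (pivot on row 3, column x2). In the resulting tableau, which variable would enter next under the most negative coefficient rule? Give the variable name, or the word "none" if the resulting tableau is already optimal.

Pivot element 4. New z-row = old z-row − (-7)·(row 3/4).
Updated z-row coefficients: x1: -5/2, x2: 0, s1: 0, s2: 0, s3: 7/4.
The most negative is -5/2 in column x1, so x1 would enter next.

x1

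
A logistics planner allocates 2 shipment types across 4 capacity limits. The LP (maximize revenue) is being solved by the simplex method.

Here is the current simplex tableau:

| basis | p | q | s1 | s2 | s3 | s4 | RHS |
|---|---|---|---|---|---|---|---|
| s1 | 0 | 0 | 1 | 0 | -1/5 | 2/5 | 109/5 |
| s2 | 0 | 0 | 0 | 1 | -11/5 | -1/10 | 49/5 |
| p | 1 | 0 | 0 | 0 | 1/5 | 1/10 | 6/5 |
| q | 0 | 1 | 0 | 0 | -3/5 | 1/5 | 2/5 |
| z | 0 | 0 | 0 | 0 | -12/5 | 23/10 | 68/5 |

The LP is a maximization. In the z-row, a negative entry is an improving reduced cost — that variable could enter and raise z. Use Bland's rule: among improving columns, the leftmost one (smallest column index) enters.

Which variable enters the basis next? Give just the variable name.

s3

Objective-row coefficients: p: 0, q: 0, s1: 0, s2: 0, s3: -12/5, s4: 23/10.
Improving columns: s3. Bland's rule picks the smallest column index → s3.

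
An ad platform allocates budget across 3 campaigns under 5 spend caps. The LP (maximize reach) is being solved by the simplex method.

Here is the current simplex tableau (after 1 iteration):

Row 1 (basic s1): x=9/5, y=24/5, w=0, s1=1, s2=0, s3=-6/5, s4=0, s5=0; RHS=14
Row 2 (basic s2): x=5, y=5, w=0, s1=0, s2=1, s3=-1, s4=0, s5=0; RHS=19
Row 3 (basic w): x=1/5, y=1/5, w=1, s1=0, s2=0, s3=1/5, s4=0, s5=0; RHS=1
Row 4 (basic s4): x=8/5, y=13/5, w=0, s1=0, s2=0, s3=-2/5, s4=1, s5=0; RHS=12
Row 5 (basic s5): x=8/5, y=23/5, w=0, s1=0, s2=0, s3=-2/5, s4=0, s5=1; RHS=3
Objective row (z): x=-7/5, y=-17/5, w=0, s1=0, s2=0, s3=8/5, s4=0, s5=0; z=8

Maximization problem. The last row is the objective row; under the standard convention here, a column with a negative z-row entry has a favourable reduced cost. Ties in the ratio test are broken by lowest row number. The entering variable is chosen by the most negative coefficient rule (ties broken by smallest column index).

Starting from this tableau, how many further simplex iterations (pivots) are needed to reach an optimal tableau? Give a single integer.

2

pivot: y in, s5 out → z = 235/23
pivot: x in, y out → z = 85/8
No improving column remains; optimal.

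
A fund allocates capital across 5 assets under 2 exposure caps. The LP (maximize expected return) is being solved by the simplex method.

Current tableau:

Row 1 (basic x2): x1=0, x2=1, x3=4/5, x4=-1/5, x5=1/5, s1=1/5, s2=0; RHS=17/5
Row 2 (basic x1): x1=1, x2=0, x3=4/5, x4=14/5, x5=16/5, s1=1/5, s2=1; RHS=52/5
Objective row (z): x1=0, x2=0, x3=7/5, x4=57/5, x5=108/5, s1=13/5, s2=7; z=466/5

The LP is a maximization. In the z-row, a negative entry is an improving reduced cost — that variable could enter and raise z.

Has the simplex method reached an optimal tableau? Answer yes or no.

yes

No objective-row coefficient is strictly negative, so no entering variable exists; the tableau is optimal.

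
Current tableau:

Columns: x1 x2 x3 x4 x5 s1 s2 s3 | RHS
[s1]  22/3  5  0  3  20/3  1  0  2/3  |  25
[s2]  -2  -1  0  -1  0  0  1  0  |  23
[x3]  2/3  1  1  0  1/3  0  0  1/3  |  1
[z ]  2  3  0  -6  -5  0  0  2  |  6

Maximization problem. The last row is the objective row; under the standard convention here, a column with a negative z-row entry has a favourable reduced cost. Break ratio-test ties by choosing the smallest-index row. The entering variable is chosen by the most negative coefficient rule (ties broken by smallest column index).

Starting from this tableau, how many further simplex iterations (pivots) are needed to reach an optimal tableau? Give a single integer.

1

pivot: x4 in, s1 out → z = 56
No improving column remains; optimal.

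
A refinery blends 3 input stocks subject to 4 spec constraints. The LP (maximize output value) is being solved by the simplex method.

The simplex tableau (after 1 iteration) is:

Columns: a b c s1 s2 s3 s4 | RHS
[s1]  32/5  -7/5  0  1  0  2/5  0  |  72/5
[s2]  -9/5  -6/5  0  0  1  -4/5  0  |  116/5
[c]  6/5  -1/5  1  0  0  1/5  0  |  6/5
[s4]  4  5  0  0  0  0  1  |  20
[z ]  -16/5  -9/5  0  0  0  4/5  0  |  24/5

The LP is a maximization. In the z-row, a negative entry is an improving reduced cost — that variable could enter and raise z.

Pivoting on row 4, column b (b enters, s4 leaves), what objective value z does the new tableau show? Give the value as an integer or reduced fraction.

Minimum ratio for b: 20/5 = 4.
z changes by −(z-row coeff of b)·ratio = −(-9/5)·4 = 36/5.
New z = 24/5 + (36/5) = 12.

12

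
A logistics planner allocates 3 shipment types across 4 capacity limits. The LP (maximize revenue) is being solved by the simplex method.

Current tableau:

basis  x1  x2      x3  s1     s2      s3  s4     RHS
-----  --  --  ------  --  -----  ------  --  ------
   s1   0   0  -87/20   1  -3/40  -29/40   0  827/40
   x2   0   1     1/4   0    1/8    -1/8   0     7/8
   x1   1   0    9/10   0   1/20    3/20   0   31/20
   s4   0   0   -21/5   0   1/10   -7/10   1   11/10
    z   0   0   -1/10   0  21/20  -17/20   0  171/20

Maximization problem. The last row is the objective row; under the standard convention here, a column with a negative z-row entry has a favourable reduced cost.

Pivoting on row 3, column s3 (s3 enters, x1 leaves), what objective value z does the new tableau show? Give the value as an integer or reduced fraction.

Minimum ratio for s3: (31/20)/(3/20) = 31/3.
z changes by −(z-row coeff of s3)·ratio = −(-17/20)·(31/3) = 527/60.
New z = 171/20 + (527/60) = 52/3.

52/3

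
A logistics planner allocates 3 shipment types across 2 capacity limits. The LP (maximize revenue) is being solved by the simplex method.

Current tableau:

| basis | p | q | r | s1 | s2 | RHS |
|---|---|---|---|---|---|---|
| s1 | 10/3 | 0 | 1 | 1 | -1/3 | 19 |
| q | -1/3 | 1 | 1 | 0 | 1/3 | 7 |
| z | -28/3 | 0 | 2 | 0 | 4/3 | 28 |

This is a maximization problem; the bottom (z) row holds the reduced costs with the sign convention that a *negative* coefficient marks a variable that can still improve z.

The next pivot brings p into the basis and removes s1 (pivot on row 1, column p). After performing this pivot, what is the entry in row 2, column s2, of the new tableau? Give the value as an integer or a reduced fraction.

3/10

Pivot element is row 1, column p: 10/3.
Normalize row 1: new (row 1, s2) = (-1/3)/(10/3) = -1/10.
row 2 ← row 2 − (-1/3)·(new row 1): 1/3 − (-1/3)·(-1/10) = 3/10.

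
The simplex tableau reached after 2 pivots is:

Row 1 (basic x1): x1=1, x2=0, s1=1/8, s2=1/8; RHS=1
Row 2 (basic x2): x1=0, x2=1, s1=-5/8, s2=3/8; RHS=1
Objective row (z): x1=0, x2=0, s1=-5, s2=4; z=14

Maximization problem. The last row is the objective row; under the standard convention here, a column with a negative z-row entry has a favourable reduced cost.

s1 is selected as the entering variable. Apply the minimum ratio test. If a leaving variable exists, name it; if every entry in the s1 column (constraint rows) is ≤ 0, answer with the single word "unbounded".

x1

Ratios: row 1 (x1): 1/(1/8) = 8; row 2 (x2): entry -5/8 ≤ 0, skip.
Minimum ratio is in the x1 row, so x1 leaves.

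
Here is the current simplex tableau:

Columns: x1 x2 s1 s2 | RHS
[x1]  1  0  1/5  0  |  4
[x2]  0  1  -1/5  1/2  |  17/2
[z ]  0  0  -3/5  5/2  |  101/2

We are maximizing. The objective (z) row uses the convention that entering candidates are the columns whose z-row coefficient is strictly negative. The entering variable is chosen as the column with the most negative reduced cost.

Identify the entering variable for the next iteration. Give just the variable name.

Objective-row coefficients: x1: 0, x2: 0, s1: -3/5, s2: 5/2.
The most negative is -3/5 in column s1, so s1 enters.

s1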